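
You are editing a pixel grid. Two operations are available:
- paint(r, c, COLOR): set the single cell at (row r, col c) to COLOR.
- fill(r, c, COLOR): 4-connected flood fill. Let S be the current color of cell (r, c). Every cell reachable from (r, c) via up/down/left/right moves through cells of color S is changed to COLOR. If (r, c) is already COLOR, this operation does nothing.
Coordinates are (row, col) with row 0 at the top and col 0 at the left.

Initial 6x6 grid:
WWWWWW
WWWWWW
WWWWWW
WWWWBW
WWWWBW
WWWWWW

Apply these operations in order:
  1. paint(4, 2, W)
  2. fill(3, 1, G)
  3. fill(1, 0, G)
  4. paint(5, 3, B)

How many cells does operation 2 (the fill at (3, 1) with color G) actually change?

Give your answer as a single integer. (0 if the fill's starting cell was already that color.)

Answer: 34

Derivation:
After op 1 paint(4,2,W):
WWWWWW
WWWWWW
WWWWWW
WWWWBW
WWWWBW
WWWWWW
After op 2 fill(3,1,G) [34 cells changed]:
GGGGGG
GGGGGG
GGGGGG
GGGGBG
GGGGBG
GGGGGG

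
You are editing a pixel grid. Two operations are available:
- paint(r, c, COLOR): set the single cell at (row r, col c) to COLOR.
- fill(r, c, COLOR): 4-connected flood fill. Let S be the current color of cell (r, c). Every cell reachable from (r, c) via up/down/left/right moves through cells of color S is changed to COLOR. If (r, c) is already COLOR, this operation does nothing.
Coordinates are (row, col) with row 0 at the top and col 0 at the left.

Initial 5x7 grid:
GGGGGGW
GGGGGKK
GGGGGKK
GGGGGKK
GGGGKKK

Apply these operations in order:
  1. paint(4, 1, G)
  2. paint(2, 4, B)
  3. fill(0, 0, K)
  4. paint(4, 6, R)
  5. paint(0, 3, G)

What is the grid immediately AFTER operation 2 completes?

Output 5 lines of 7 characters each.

After op 1 paint(4,1,G):
GGGGGGW
GGGGGKK
GGGGGKK
GGGGGKK
GGGGKKK
After op 2 paint(2,4,B):
GGGGGGW
GGGGGKK
GGGGBKK
GGGGGKK
GGGGKKK

Answer: GGGGGGW
GGGGGKK
GGGGBKK
GGGGGKK
GGGGKKK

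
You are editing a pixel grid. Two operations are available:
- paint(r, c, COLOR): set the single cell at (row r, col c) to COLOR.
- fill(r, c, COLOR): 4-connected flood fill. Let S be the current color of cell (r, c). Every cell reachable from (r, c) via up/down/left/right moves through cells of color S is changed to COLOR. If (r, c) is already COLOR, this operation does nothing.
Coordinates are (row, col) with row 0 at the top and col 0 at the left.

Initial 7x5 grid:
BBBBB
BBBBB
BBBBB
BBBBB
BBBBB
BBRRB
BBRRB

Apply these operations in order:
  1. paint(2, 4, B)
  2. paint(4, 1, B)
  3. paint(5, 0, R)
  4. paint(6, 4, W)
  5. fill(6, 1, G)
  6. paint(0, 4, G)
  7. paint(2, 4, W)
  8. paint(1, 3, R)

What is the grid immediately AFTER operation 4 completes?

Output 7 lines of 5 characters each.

Answer: BBBBB
BBBBB
BBBBB
BBBBB
BBBBB
RBRRB
BBRRW

Derivation:
After op 1 paint(2,4,B):
BBBBB
BBBBB
BBBBB
BBBBB
BBBBB
BBRRB
BBRRB
After op 2 paint(4,1,B):
BBBBB
BBBBB
BBBBB
BBBBB
BBBBB
BBRRB
BBRRB
After op 3 paint(5,0,R):
BBBBB
BBBBB
BBBBB
BBBBB
BBBBB
RBRRB
BBRRB
After op 4 paint(6,4,W):
BBBBB
BBBBB
BBBBB
BBBBB
BBBBB
RBRRB
BBRRW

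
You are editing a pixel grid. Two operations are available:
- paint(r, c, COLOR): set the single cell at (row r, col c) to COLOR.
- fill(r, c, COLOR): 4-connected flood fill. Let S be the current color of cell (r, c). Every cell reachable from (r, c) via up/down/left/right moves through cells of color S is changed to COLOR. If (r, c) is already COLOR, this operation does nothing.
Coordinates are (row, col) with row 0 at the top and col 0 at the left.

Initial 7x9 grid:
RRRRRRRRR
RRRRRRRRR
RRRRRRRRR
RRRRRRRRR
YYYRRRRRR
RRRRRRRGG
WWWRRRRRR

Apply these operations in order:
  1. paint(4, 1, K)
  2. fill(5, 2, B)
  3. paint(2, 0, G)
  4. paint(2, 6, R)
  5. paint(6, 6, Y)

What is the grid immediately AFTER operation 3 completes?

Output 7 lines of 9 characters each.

Answer: BBBBBBBBB
BBBBBBBBB
GBBBBBBBB
BBBBBBBBB
YKYBBBBBB
BBBBBBBGG
WWWBBBBBB

Derivation:
After op 1 paint(4,1,K):
RRRRRRRRR
RRRRRRRRR
RRRRRRRRR
RRRRRRRRR
YKYRRRRRR
RRRRRRRGG
WWWRRRRRR
After op 2 fill(5,2,B) [55 cells changed]:
BBBBBBBBB
BBBBBBBBB
BBBBBBBBB
BBBBBBBBB
YKYBBBBBB
BBBBBBBGG
WWWBBBBBB
After op 3 paint(2,0,G):
BBBBBBBBB
BBBBBBBBB
GBBBBBBBB
BBBBBBBBB
YKYBBBBBB
BBBBBBBGG
WWWBBBBBB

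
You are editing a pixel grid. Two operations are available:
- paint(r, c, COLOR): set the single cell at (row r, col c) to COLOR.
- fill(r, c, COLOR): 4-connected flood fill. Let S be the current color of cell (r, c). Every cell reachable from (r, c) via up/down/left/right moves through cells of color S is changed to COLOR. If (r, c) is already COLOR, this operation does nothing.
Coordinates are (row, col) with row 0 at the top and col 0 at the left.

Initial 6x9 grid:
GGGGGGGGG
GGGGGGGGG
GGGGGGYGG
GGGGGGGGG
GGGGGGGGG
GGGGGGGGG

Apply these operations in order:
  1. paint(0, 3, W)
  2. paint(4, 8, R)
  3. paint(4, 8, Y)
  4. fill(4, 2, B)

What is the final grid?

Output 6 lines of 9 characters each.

Answer: BBBWBBBBB
BBBBBBBBB
BBBBBBYBB
BBBBBBBBB
BBBBBBBBY
BBBBBBBBB

Derivation:
After op 1 paint(0,3,W):
GGGWGGGGG
GGGGGGGGG
GGGGGGYGG
GGGGGGGGG
GGGGGGGGG
GGGGGGGGG
After op 2 paint(4,8,R):
GGGWGGGGG
GGGGGGGGG
GGGGGGYGG
GGGGGGGGG
GGGGGGGGR
GGGGGGGGG
After op 3 paint(4,8,Y):
GGGWGGGGG
GGGGGGGGG
GGGGGGYGG
GGGGGGGGG
GGGGGGGGY
GGGGGGGGG
After op 4 fill(4,2,B) [51 cells changed]:
BBBWBBBBB
BBBBBBBBB
BBBBBBYBB
BBBBBBBBB
BBBBBBBBY
BBBBBBBBB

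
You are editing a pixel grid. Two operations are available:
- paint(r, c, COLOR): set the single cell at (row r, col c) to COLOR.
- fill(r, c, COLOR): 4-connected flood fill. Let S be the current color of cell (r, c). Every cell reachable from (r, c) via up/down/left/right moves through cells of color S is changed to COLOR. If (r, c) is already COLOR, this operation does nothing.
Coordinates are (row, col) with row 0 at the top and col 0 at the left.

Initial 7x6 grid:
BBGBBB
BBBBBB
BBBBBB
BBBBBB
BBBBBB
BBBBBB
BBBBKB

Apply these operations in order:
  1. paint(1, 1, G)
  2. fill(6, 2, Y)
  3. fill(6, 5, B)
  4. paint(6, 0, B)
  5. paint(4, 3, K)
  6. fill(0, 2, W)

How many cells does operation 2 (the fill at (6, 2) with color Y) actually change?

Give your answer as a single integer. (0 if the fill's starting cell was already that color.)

Answer: 39

Derivation:
After op 1 paint(1,1,G):
BBGBBB
BGBBBB
BBBBBB
BBBBBB
BBBBBB
BBBBBB
BBBBKB
After op 2 fill(6,2,Y) [39 cells changed]:
YYGYYY
YGYYYY
YYYYYY
YYYYYY
YYYYYY
YYYYYY
YYYYKY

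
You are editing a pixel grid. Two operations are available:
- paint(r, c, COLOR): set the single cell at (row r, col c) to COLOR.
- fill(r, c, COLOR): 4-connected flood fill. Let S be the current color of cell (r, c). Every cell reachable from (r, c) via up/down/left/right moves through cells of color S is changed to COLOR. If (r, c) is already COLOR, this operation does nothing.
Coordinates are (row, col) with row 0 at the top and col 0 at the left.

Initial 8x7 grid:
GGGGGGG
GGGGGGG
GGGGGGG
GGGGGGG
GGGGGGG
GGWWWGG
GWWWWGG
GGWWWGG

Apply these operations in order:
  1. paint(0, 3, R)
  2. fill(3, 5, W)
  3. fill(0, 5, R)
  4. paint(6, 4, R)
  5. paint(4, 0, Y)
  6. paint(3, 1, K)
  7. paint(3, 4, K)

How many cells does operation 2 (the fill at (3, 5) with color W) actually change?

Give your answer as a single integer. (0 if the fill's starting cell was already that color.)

Answer: 45

Derivation:
After op 1 paint(0,3,R):
GGGRGGG
GGGGGGG
GGGGGGG
GGGGGGG
GGGGGGG
GGWWWGG
GWWWWGG
GGWWWGG
After op 2 fill(3,5,W) [45 cells changed]:
WWWRWWW
WWWWWWW
WWWWWWW
WWWWWWW
WWWWWWW
WWWWWWW
WWWWWWW
WWWWWWW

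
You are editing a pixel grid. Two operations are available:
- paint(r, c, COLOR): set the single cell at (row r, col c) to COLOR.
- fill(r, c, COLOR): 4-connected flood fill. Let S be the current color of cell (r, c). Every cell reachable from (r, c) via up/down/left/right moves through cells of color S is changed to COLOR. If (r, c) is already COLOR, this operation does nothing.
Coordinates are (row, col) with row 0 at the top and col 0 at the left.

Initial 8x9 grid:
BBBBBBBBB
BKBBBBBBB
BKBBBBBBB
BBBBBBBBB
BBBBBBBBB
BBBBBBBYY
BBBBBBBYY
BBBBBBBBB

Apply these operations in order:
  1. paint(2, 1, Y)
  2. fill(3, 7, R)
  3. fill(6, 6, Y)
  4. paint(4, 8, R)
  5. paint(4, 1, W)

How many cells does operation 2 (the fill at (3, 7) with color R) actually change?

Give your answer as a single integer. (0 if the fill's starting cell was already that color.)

Answer: 66

Derivation:
After op 1 paint(2,1,Y):
BBBBBBBBB
BKBBBBBBB
BYBBBBBBB
BBBBBBBBB
BBBBBBBBB
BBBBBBBYY
BBBBBBBYY
BBBBBBBBB
After op 2 fill(3,7,R) [66 cells changed]:
RRRRRRRRR
RKRRRRRRR
RYRRRRRRR
RRRRRRRRR
RRRRRRRRR
RRRRRRRYY
RRRRRRRYY
RRRRRRRRR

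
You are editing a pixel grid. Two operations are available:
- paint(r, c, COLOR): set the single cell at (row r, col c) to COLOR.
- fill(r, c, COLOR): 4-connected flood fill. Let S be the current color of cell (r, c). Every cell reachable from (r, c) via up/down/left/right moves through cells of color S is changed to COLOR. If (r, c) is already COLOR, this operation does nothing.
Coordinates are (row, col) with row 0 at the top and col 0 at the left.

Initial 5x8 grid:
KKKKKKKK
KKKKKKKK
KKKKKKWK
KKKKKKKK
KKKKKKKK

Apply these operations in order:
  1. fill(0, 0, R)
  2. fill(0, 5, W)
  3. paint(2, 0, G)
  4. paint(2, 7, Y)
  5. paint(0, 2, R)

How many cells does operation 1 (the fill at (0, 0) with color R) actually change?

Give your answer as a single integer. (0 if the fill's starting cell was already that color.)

Answer: 39

Derivation:
After op 1 fill(0,0,R) [39 cells changed]:
RRRRRRRR
RRRRRRRR
RRRRRRWR
RRRRRRRR
RRRRRRRR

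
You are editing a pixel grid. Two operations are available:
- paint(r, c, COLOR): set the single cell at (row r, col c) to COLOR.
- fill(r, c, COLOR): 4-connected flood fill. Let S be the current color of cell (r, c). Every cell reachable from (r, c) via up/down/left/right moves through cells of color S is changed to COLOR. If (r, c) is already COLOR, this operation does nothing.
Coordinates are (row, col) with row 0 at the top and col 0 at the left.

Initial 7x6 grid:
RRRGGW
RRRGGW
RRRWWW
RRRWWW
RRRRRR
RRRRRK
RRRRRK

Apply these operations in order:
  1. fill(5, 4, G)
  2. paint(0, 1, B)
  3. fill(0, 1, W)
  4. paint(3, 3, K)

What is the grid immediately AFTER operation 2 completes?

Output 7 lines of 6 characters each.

After op 1 fill(5,4,G) [28 cells changed]:
GGGGGW
GGGGGW
GGGWWW
GGGWWW
GGGGGG
GGGGGK
GGGGGK
After op 2 paint(0,1,B):
GBGGGW
GGGGGW
GGGWWW
GGGWWW
GGGGGG
GGGGGK
GGGGGK

Answer: GBGGGW
GGGGGW
GGGWWW
GGGWWW
GGGGGG
GGGGGK
GGGGGK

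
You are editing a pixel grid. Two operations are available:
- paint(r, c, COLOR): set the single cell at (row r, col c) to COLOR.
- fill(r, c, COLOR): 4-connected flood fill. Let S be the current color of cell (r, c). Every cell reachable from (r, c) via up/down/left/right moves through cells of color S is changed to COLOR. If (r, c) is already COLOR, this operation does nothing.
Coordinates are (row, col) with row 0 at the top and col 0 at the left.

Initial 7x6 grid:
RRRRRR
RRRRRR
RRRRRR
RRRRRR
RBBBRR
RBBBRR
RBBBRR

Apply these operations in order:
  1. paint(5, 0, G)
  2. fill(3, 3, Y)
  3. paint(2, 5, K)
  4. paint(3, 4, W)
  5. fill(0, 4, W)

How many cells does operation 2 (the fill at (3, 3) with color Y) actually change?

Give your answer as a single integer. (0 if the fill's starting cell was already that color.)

After op 1 paint(5,0,G):
RRRRRR
RRRRRR
RRRRRR
RRRRRR
RBBBRR
GBBBRR
RBBBRR
After op 2 fill(3,3,Y) [31 cells changed]:
YYYYYY
YYYYYY
YYYYYY
YYYYYY
YBBBYY
GBBBYY
RBBBYY

Answer: 31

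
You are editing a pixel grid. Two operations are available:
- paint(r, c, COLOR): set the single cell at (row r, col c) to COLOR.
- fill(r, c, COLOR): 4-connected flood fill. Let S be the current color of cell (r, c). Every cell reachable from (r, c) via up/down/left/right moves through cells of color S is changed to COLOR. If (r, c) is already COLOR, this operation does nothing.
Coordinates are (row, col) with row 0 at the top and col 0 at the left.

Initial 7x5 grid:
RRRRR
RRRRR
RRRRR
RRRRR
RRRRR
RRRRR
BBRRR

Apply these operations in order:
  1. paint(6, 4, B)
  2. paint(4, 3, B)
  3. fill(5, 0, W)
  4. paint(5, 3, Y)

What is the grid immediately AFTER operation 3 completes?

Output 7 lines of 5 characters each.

Answer: WWWWW
WWWWW
WWWWW
WWWWW
WWWBW
WWWWW
BBWWB

Derivation:
After op 1 paint(6,4,B):
RRRRR
RRRRR
RRRRR
RRRRR
RRRRR
RRRRR
BBRRB
After op 2 paint(4,3,B):
RRRRR
RRRRR
RRRRR
RRRRR
RRRBR
RRRRR
BBRRB
After op 3 fill(5,0,W) [31 cells changed]:
WWWWW
WWWWW
WWWWW
WWWWW
WWWBW
WWWWW
BBWWB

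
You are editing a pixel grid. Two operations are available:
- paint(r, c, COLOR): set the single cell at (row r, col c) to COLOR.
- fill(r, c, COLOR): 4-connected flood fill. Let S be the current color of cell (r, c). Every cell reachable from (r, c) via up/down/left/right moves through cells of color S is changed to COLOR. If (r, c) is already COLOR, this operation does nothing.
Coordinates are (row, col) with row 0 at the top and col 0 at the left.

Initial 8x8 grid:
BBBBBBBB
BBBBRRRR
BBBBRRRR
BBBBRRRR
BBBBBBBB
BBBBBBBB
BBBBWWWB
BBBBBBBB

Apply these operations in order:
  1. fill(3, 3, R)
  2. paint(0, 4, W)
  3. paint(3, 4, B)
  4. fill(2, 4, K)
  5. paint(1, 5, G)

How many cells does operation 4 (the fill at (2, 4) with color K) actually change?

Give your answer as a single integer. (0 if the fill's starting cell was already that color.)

Answer: 59

Derivation:
After op 1 fill(3,3,R) [49 cells changed]:
RRRRRRRR
RRRRRRRR
RRRRRRRR
RRRRRRRR
RRRRRRRR
RRRRRRRR
RRRRWWWR
RRRRRRRR
After op 2 paint(0,4,W):
RRRRWRRR
RRRRRRRR
RRRRRRRR
RRRRRRRR
RRRRRRRR
RRRRRRRR
RRRRWWWR
RRRRRRRR
After op 3 paint(3,4,B):
RRRRWRRR
RRRRRRRR
RRRRRRRR
RRRRBRRR
RRRRRRRR
RRRRRRRR
RRRRWWWR
RRRRRRRR
After op 4 fill(2,4,K) [59 cells changed]:
KKKKWKKK
KKKKKKKK
KKKKKKKK
KKKKBKKK
KKKKKKKK
KKKKKKKK
KKKKWWWK
KKKKKKKK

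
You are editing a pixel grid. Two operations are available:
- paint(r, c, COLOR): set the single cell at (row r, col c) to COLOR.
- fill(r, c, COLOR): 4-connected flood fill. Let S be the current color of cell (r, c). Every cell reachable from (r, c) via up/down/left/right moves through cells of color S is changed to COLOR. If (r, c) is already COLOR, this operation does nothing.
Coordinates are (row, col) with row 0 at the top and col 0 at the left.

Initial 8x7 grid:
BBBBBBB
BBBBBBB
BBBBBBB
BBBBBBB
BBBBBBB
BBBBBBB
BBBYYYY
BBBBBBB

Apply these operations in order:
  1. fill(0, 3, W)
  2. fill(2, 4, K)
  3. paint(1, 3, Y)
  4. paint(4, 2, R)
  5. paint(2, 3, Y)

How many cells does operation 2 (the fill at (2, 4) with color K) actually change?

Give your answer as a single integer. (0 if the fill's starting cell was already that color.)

Answer: 52

Derivation:
After op 1 fill(0,3,W) [52 cells changed]:
WWWWWWW
WWWWWWW
WWWWWWW
WWWWWWW
WWWWWWW
WWWWWWW
WWWYYYY
WWWWWWW
After op 2 fill(2,4,K) [52 cells changed]:
KKKKKKK
KKKKKKK
KKKKKKK
KKKKKKK
KKKKKKK
KKKKKKK
KKKYYYY
KKKKKKK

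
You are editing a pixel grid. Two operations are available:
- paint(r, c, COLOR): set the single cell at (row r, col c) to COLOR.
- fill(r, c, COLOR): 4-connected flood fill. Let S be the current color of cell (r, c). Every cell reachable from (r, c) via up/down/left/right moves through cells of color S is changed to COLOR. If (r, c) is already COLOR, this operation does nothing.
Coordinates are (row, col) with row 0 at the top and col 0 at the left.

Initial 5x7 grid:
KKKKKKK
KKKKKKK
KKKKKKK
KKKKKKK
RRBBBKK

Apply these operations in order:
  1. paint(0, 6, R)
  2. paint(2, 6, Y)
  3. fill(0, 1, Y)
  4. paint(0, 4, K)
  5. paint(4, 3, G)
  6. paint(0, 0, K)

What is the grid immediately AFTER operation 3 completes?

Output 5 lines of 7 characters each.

After op 1 paint(0,6,R):
KKKKKKR
KKKKKKK
KKKKKKK
KKKKKKK
RRBBBKK
After op 2 paint(2,6,Y):
KKKKKKR
KKKKKKK
KKKKKKY
KKKKKKK
RRBBBKK
After op 3 fill(0,1,Y) [28 cells changed]:
YYYYYYR
YYYYYYY
YYYYYYY
YYYYYYY
RRBBBYY

Answer: YYYYYYR
YYYYYYY
YYYYYYY
YYYYYYY
RRBBBYY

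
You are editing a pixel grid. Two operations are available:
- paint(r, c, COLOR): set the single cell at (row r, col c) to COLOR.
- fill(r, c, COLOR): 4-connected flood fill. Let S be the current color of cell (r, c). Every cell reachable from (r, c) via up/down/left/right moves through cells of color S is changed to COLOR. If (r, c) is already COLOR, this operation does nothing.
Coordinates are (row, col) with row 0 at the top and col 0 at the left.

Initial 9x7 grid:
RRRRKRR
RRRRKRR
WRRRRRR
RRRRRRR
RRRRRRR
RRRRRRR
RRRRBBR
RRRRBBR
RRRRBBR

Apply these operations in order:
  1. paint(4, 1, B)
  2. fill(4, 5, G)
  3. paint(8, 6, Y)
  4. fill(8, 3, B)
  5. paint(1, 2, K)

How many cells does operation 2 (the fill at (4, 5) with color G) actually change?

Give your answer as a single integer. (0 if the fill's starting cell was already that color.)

Answer: 53

Derivation:
After op 1 paint(4,1,B):
RRRRKRR
RRRRKRR
WRRRRRR
RRRRRRR
RBRRRRR
RRRRRRR
RRRRBBR
RRRRBBR
RRRRBBR
After op 2 fill(4,5,G) [53 cells changed]:
GGGGKGG
GGGGKGG
WGGGGGG
GGGGGGG
GBGGGGG
GGGGGGG
GGGGBBG
GGGGBBG
GGGGBBG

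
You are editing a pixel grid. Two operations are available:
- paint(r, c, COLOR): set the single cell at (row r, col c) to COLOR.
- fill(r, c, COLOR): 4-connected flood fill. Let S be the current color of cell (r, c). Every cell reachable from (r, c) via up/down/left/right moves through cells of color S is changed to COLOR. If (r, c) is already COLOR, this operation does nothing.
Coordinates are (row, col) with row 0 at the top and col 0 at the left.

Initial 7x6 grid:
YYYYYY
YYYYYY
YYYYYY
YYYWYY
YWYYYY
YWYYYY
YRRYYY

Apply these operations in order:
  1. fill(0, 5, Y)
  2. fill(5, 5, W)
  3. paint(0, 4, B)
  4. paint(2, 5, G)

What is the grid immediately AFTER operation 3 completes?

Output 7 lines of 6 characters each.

Answer: WWWWBW
WWWWWW
WWWWWW
WWWWWW
WWWWWW
WWWWWW
WRRWWW

Derivation:
After op 1 fill(0,5,Y) [0 cells changed]:
YYYYYY
YYYYYY
YYYYYY
YYYWYY
YWYYYY
YWYYYY
YRRYYY
After op 2 fill(5,5,W) [37 cells changed]:
WWWWWW
WWWWWW
WWWWWW
WWWWWW
WWWWWW
WWWWWW
WRRWWW
After op 3 paint(0,4,B):
WWWWBW
WWWWWW
WWWWWW
WWWWWW
WWWWWW
WWWWWW
WRRWWW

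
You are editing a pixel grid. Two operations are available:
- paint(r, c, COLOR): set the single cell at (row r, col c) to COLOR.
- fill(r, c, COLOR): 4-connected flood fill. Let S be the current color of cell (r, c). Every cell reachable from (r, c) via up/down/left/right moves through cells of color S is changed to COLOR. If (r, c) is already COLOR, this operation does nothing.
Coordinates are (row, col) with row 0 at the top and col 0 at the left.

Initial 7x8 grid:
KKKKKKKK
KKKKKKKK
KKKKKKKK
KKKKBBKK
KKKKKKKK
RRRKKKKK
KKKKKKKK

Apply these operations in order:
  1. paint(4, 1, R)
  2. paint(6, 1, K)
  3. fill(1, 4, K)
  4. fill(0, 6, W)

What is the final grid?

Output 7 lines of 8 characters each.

After op 1 paint(4,1,R):
KKKKKKKK
KKKKKKKK
KKKKKKKK
KKKKBBKK
KRKKKKKK
RRRKKKKK
KKKKKKKK
After op 2 paint(6,1,K):
KKKKKKKK
KKKKKKKK
KKKKKKKK
KKKKBBKK
KRKKKKKK
RRRKKKKK
KKKKKKKK
After op 3 fill(1,4,K) [0 cells changed]:
KKKKKKKK
KKKKKKKK
KKKKKKKK
KKKKBBKK
KRKKKKKK
RRRKKKKK
KKKKKKKK
After op 4 fill(0,6,W) [50 cells changed]:
WWWWWWWW
WWWWWWWW
WWWWWWWW
WWWWBBWW
WRWWWWWW
RRRWWWWW
WWWWWWWW

Answer: WWWWWWWW
WWWWWWWW
WWWWWWWW
WWWWBBWW
WRWWWWWW
RRRWWWWW
WWWWWWWW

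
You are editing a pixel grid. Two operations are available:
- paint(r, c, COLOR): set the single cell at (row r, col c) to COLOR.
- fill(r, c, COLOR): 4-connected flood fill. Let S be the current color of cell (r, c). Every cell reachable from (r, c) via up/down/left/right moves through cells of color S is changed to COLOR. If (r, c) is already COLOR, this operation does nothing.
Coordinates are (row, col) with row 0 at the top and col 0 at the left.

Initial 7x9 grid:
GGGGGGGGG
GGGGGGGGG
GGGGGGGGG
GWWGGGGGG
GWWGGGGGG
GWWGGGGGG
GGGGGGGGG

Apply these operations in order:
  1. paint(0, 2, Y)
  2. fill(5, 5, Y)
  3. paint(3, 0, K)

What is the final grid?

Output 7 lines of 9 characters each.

Answer: YYYYYYYYY
YYYYYYYYY
YYYYYYYYY
KWWYYYYYY
YWWYYYYYY
YWWYYYYYY
YYYYYYYYY

Derivation:
After op 1 paint(0,2,Y):
GGYGGGGGG
GGGGGGGGG
GGGGGGGGG
GWWGGGGGG
GWWGGGGGG
GWWGGGGGG
GGGGGGGGG
After op 2 fill(5,5,Y) [56 cells changed]:
YYYYYYYYY
YYYYYYYYY
YYYYYYYYY
YWWYYYYYY
YWWYYYYYY
YWWYYYYYY
YYYYYYYYY
After op 3 paint(3,0,K):
YYYYYYYYY
YYYYYYYYY
YYYYYYYYY
KWWYYYYYY
YWWYYYYYY
YWWYYYYYY
YYYYYYYYY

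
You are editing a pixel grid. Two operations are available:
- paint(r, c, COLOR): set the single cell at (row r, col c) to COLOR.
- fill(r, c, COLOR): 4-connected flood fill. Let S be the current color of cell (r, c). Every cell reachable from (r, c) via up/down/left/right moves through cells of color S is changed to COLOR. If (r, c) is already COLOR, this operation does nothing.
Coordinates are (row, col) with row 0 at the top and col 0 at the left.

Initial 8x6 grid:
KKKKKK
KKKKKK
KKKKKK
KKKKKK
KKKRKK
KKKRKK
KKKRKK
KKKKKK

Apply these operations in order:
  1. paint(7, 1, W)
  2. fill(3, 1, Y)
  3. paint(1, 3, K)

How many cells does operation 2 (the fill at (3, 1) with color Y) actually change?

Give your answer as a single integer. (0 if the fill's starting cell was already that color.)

After op 1 paint(7,1,W):
KKKKKK
KKKKKK
KKKKKK
KKKKKK
KKKRKK
KKKRKK
KKKRKK
KWKKKK
After op 2 fill(3,1,Y) [44 cells changed]:
YYYYYY
YYYYYY
YYYYYY
YYYYYY
YYYRYY
YYYRYY
YYYRYY
YWYYYY

Answer: 44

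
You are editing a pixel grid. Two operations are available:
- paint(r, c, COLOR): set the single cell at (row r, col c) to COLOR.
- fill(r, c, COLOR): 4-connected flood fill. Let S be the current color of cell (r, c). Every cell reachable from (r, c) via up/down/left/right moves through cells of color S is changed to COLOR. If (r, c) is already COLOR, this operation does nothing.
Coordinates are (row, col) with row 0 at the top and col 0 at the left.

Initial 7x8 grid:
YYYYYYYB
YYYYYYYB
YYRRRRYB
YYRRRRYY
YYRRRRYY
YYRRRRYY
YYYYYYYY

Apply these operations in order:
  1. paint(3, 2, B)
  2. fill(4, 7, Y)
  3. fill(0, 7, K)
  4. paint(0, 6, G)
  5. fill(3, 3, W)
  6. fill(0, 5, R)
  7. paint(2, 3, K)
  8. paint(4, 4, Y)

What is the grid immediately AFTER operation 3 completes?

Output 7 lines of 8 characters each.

After op 1 paint(3,2,B):
YYYYYYYB
YYYYYYYB
YYRRRRYB
YYBRRRYY
YYRRRRYY
YYRRRRYY
YYYYYYYY
After op 2 fill(4,7,Y) [0 cells changed]:
YYYYYYYB
YYYYYYYB
YYRRRRYB
YYBRRRYY
YYRRRRYY
YYRRRRYY
YYYYYYYY
After op 3 fill(0,7,K) [3 cells changed]:
YYYYYYYK
YYYYYYYK
YYRRRRYK
YYBRRRYY
YYRRRRYY
YYRRRRYY
YYYYYYYY

Answer: YYYYYYYK
YYYYYYYK
YYRRRRYK
YYBRRRYY
YYRRRRYY
YYRRRRYY
YYYYYYYY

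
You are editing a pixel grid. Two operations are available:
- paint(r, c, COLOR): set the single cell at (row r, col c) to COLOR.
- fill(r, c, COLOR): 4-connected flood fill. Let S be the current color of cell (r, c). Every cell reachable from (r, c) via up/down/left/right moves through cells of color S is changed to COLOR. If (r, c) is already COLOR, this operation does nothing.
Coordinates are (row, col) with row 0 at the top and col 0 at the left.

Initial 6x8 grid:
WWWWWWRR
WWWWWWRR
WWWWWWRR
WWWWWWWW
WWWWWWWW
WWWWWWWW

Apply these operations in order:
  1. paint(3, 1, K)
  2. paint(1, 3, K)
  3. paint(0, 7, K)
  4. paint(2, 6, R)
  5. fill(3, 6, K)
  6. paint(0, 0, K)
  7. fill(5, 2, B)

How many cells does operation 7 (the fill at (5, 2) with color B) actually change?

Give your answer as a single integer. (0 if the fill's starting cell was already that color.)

After op 1 paint(3,1,K):
WWWWWWRR
WWWWWWRR
WWWWWWRR
WKWWWWWW
WWWWWWWW
WWWWWWWW
After op 2 paint(1,3,K):
WWWWWWRR
WWWKWWRR
WWWWWWRR
WKWWWWWW
WWWWWWWW
WWWWWWWW
After op 3 paint(0,7,K):
WWWWWWRK
WWWKWWRR
WWWWWWRR
WKWWWWWW
WWWWWWWW
WWWWWWWW
After op 4 paint(2,6,R):
WWWWWWRK
WWWKWWRR
WWWWWWRR
WKWWWWWW
WWWWWWWW
WWWWWWWW
After op 5 fill(3,6,K) [40 cells changed]:
KKKKKKRK
KKKKKKRR
KKKKKKRR
KKKKKKKK
KKKKKKKK
KKKKKKKK
After op 6 paint(0,0,K):
KKKKKKRK
KKKKKKRR
KKKKKKRR
KKKKKKKK
KKKKKKKK
KKKKKKKK
After op 7 fill(5,2,B) [42 cells changed]:
BBBBBBRK
BBBBBBRR
BBBBBBRR
BBBBBBBB
BBBBBBBB
BBBBBBBB

Answer: 42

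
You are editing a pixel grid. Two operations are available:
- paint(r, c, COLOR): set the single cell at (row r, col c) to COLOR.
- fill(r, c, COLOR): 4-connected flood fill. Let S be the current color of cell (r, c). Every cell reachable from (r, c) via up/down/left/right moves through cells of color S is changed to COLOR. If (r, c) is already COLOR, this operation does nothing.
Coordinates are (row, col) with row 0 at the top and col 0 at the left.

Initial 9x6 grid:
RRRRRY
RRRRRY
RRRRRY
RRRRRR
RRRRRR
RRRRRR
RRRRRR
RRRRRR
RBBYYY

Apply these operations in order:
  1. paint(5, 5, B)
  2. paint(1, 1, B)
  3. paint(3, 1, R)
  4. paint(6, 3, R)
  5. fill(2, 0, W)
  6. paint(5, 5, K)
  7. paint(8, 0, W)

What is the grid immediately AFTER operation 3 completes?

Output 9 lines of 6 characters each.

Answer: RRRRRY
RBRRRY
RRRRRY
RRRRRR
RRRRRR
RRRRRB
RRRRRR
RRRRRR
RBBYYY

Derivation:
After op 1 paint(5,5,B):
RRRRRY
RRRRRY
RRRRRY
RRRRRR
RRRRRR
RRRRRB
RRRRRR
RRRRRR
RBBYYY
After op 2 paint(1,1,B):
RRRRRY
RBRRRY
RRRRRY
RRRRRR
RRRRRR
RRRRRB
RRRRRR
RRRRRR
RBBYYY
After op 3 paint(3,1,R):
RRRRRY
RBRRRY
RRRRRY
RRRRRR
RRRRRR
RRRRRB
RRRRRR
RRRRRR
RBBYYY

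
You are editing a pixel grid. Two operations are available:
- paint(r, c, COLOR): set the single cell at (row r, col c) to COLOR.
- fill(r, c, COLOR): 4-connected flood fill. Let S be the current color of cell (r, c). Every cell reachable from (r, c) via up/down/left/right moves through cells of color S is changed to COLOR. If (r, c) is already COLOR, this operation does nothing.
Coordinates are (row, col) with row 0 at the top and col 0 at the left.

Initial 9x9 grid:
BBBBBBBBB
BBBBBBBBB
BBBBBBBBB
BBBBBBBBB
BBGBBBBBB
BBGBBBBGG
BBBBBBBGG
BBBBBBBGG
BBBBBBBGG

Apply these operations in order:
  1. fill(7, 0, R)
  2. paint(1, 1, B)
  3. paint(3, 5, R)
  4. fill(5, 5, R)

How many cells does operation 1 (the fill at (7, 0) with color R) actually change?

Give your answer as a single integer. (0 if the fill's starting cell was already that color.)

Answer: 71

Derivation:
After op 1 fill(7,0,R) [71 cells changed]:
RRRRRRRRR
RRRRRRRRR
RRRRRRRRR
RRRRRRRRR
RRGRRRRRR
RRGRRRRGG
RRRRRRRGG
RRRRRRRGG
RRRRRRRGG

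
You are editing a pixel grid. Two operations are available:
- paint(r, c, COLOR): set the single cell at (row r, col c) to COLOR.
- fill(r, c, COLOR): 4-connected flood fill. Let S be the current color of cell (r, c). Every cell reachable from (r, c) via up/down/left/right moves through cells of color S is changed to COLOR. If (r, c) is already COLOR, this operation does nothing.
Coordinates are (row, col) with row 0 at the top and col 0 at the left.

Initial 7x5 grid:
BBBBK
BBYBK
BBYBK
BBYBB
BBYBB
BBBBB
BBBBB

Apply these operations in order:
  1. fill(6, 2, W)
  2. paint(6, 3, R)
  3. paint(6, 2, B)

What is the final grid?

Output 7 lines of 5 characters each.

After op 1 fill(6,2,W) [28 cells changed]:
WWWWK
WWYWK
WWYWK
WWYWW
WWYWW
WWWWW
WWWWW
After op 2 paint(6,3,R):
WWWWK
WWYWK
WWYWK
WWYWW
WWYWW
WWWWW
WWWRW
After op 3 paint(6,2,B):
WWWWK
WWYWK
WWYWK
WWYWW
WWYWW
WWWWW
WWBRW

Answer: WWWWK
WWYWK
WWYWK
WWYWW
WWYWW
WWWWW
WWBRW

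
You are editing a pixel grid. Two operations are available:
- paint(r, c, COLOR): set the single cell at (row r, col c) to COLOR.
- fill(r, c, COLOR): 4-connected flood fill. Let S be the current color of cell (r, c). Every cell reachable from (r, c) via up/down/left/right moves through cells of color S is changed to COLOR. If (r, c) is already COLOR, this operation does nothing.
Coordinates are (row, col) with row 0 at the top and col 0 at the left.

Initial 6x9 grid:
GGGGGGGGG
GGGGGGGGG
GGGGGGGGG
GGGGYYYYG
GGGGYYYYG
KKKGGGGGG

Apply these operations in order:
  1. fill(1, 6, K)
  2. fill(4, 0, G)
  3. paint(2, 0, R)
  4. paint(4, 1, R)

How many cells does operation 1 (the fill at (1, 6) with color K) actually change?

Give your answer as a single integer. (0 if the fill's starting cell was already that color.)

After op 1 fill(1,6,K) [43 cells changed]:
KKKKKKKKK
KKKKKKKKK
KKKKKKKKK
KKKKYYYYK
KKKKYYYYK
KKKKKKKKK

Answer: 43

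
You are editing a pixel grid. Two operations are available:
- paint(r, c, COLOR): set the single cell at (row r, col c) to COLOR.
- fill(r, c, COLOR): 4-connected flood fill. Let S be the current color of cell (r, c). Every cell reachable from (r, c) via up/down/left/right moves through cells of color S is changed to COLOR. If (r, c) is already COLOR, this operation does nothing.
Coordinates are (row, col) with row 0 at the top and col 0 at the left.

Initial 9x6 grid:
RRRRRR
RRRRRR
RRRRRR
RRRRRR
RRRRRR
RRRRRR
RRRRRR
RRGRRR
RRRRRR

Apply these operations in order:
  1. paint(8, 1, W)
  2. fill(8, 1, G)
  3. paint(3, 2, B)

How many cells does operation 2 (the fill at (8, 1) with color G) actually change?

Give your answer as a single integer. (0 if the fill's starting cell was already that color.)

Answer: 1

Derivation:
After op 1 paint(8,1,W):
RRRRRR
RRRRRR
RRRRRR
RRRRRR
RRRRRR
RRRRRR
RRRRRR
RRGRRR
RWRRRR
After op 2 fill(8,1,G) [1 cells changed]:
RRRRRR
RRRRRR
RRRRRR
RRRRRR
RRRRRR
RRRRRR
RRRRRR
RRGRRR
RGRRRR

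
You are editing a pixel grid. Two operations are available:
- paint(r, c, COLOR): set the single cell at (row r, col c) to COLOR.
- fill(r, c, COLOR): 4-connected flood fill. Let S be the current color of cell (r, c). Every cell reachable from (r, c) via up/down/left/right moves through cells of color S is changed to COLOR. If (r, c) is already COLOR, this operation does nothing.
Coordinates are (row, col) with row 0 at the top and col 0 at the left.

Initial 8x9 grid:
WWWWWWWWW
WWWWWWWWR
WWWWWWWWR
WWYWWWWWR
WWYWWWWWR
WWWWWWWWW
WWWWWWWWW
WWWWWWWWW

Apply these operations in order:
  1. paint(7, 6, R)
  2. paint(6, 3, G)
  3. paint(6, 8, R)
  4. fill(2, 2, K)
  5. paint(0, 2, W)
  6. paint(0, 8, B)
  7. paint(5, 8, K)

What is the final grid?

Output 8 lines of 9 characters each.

Answer: KKWKKKKKB
KKKKKKKKR
KKKKKKKKR
KKYKKKKKR
KKYKKKKKR
KKKKKKKKK
KKKGKKKKR
KKKKKKRKK

Derivation:
After op 1 paint(7,6,R):
WWWWWWWWW
WWWWWWWWR
WWWWWWWWR
WWYWWWWWR
WWYWWWWWR
WWWWWWWWW
WWWWWWWWW
WWWWWWRWW
After op 2 paint(6,3,G):
WWWWWWWWW
WWWWWWWWR
WWWWWWWWR
WWYWWWWWR
WWYWWWWWR
WWWWWWWWW
WWWGWWWWW
WWWWWWRWW
After op 3 paint(6,8,R):
WWWWWWWWW
WWWWWWWWR
WWWWWWWWR
WWYWWWWWR
WWYWWWWWR
WWWWWWWWW
WWWGWWWWR
WWWWWWRWW
After op 4 fill(2,2,K) [63 cells changed]:
KKKKKKKKK
KKKKKKKKR
KKKKKKKKR
KKYKKKKKR
KKYKKKKKR
KKKKKKKKK
KKKGKKKKR
KKKKKKRKK
After op 5 paint(0,2,W):
KKWKKKKKK
KKKKKKKKR
KKKKKKKKR
KKYKKKKKR
KKYKKKKKR
KKKKKKKKK
KKKGKKKKR
KKKKKKRKK
After op 6 paint(0,8,B):
KKWKKKKKB
KKKKKKKKR
KKKKKKKKR
KKYKKKKKR
KKYKKKKKR
KKKKKKKKK
KKKGKKKKR
KKKKKKRKK
After op 7 paint(5,8,K):
KKWKKKKKB
KKKKKKKKR
KKKKKKKKR
KKYKKKKKR
KKYKKKKKR
KKKKKKKKK
KKKGKKKKR
KKKKKKRKK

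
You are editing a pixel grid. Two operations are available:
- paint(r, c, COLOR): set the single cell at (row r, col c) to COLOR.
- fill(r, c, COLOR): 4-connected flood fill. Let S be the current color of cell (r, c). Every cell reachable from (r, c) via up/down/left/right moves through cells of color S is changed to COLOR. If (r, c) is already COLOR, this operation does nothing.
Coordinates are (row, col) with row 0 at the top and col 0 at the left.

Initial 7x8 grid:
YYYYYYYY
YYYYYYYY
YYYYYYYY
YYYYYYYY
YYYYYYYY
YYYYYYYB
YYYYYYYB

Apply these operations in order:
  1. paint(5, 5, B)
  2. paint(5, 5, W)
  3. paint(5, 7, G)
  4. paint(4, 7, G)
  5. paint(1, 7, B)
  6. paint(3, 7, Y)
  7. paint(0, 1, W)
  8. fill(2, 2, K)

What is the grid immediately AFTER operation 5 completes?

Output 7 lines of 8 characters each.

Answer: YYYYYYYY
YYYYYYYB
YYYYYYYY
YYYYYYYY
YYYYYYYG
YYYYYWYG
YYYYYYYB

Derivation:
After op 1 paint(5,5,B):
YYYYYYYY
YYYYYYYY
YYYYYYYY
YYYYYYYY
YYYYYYYY
YYYYYBYB
YYYYYYYB
After op 2 paint(5,5,W):
YYYYYYYY
YYYYYYYY
YYYYYYYY
YYYYYYYY
YYYYYYYY
YYYYYWYB
YYYYYYYB
After op 3 paint(5,7,G):
YYYYYYYY
YYYYYYYY
YYYYYYYY
YYYYYYYY
YYYYYYYY
YYYYYWYG
YYYYYYYB
After op 4 paint(4,7,G):
YYYYYYYY
YYYYYYYY
YYYYYYYY
YYYYYYYY
YYYYYYYG
YYYYYWYG
YYYYYYYB
After op 5 paint(1,7,B):
YYYYYYYY
YYYYYYYB
YYYYYYYY
YYYYYYYY
YYYYYYYG
YYYYYWYG
YYYYYYYB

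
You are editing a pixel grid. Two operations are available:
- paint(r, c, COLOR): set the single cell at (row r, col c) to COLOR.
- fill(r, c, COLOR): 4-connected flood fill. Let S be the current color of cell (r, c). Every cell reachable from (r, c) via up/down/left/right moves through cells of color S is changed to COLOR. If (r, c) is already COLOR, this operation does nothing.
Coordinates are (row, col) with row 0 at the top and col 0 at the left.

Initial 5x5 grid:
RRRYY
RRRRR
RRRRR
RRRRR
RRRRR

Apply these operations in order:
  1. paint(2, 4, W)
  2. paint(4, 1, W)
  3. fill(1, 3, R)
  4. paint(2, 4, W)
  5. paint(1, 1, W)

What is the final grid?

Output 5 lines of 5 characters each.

After op 1 paint(2,4,W):
RRRYY
RRRRR
RRRRW
RRRRR
RRRRR
After op 2 paint(4,1,W):
RRRYY
RRRRR
RRRRW
RRRRR
RWRRR
After op 3 fill(1,3,R) [0 cells changed]:
RRRYY
RRRRR
RRRRW
RRRRR
RWRRR
After op 4 paint(2,4,W):
RRRYY
RRRRR
RRRRW
RRRRR
RWRRR
After op 5 paint(1,1,W):
RRRYY
RWRRR
RRRRW
RRRRR
RWRRR

Answer: RRRYY
RWRRR
RRRRW
RRRRR
RWRRR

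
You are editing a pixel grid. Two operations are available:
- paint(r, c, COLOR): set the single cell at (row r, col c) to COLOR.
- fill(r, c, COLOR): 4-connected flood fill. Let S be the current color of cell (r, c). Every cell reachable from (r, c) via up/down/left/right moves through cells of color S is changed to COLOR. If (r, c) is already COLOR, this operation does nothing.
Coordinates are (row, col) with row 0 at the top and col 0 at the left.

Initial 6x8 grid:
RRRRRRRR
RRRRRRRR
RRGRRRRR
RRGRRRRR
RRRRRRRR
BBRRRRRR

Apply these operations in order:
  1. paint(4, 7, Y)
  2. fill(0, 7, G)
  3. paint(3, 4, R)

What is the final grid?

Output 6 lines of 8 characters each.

After op 1 paint(4,7,Y):
RRRRRRRR
RRRRRRRR
RRGRRRRR
RRGRRRRR
RRRRRRRY
BBRRRRRR
After op 2 fill(0,7,G) [43 cells changed]:
GGGGGGGG
GGGGGGGG
GGGGGGGG
GGGGGGGG
GGGGGGGY
BBGGGGGG
After op 3 paint(3,4,R):
GGGGGGGG
GGGGGGGG
GGGGGGGG
GGGGRGGG
GGGGGGGY
BBGGGGGG

Answer: GGGGGGGG
GGGGGGGG
GGGGGGGG
GGGGRGGG
GGGGGGGY
BBGGGGGG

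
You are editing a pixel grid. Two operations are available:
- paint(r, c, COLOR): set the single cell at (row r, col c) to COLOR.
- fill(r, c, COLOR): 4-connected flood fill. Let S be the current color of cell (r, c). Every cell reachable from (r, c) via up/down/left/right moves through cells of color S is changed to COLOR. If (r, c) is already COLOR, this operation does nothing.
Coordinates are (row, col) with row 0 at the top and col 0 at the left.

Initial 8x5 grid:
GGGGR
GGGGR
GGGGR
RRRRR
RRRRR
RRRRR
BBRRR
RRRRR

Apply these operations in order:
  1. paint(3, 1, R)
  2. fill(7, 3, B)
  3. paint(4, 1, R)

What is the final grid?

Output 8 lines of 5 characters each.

Answer: GGGGB
GGGGB
GGGGB
BBBBB
BRBBB
BBBBB
BBBBB
BBBBB

Derivation:
After op 1 paint(3,1,R):
GGGGR
GGGGR
GGGGR
RRRRR
RRRRR
RRRRR
BBRRR
RRRRR
After op 2 fill(7,3,B) [26 cells changed]:
GGGGB
GGGGB
GGGGB
BBBBB
BBBBB
BBBBB
BBBBB
BBBBB
After op 3 paint(4,1,R):
GGGGB
GGGGB
GGGGB
BBBBB
BRBBB
BBBBB
BBBBB
BBBBB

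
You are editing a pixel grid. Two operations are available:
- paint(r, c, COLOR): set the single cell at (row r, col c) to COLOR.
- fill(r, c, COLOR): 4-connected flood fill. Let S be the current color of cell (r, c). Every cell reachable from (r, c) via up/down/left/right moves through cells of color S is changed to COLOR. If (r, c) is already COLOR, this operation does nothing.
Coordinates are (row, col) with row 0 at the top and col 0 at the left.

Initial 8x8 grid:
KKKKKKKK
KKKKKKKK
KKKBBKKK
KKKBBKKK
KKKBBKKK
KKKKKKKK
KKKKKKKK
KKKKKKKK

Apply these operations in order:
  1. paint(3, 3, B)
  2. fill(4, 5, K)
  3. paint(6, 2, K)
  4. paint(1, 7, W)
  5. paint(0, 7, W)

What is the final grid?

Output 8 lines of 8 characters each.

Answer: KKKKKKKW
KKKKKKKW
KKKBBKKK
KKKBBKKK
KKKBBKKK
KKKKKKKK
KKKKKKKK
KKKKKKKK

Derivation:
After op 1 paint(3,3,B):
KKKKKKKK
KKKKKKKK
KKKBBKKK
KKKBBKKK
KKKBBKKK
KKKKKKKK
KKKKKKKK
KKKKKKKK
After op 2 fill(4,5,K) [0 cells changed]:
KKKKKKKK
KKKKKKKK
KKKBBKKK
KKKBBKKK
KKKBBKKK
KKKKKKKK
KKKKKKKK
KKKKKKKK
After op 3 paint(6,2,K):
KKKKKKKK
KKKKKKKK
KKKBBKKK
KKKBBKKK
KKKBBKKK
KKKKKKKK
KKKKKKKK
KKKKKKKK
After op 4 paint(1,7,W):
KKKKKKKK
KKKKKKKW
KKKBBKKK
KKKBBKKK
KKKBBKKK
KKKKKKKK
KKKKKKKK
KKKKKKKK
After op 5 paint(0,7,W):
KKKKKKKW
KKKKKKKW
KKKBBKKK
KKKBBKKK
KKKBBKKK
KKKKKKKK
KKKKKKKK
KKKKKKKK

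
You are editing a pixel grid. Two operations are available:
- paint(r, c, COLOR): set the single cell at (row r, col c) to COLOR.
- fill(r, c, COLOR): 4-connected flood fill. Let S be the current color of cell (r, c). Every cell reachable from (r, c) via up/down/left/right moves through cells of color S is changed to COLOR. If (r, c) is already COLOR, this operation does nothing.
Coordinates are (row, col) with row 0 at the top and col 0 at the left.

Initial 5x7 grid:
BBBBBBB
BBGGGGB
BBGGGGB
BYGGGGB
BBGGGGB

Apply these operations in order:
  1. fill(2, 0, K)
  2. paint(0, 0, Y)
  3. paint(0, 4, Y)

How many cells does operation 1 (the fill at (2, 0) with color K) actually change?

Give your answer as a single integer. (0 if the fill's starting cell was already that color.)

After op 1 fill(2,0,K) [18 cells changed]:
KKKKKKK
KKGGGGK
KKGGGGK
KYGGGGK
KKGGGGK

Answer: 18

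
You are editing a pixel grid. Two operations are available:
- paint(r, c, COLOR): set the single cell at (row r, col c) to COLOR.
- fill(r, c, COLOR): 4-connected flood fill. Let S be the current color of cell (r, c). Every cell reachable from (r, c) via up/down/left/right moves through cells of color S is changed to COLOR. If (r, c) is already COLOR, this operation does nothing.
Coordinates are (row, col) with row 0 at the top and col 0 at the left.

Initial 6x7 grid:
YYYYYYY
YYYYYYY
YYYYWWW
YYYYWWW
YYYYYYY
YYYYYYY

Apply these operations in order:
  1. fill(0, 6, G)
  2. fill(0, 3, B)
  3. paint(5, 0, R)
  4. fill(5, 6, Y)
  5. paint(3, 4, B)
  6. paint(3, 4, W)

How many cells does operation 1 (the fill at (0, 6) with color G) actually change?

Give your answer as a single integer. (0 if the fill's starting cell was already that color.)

Answer: 36

Derivation:
After op 1 fill(0,6,G) [36 cells changed]:
GGGGGGG
GGGGGGG
GGGGWWW
GGGGWWW
GGGGGGG
GGGGGGG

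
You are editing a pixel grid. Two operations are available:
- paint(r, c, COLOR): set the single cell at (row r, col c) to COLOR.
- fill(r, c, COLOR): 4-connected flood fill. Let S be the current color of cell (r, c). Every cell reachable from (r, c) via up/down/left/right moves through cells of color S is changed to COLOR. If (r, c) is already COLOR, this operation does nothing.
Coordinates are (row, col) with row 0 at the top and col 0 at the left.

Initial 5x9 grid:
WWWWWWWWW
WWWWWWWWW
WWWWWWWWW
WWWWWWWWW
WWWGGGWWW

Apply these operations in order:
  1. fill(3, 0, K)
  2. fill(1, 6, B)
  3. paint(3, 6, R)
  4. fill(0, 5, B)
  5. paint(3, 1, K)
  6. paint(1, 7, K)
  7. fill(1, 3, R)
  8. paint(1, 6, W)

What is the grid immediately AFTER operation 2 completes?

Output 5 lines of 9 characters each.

After op 1 fill(3,0,K) [42 cells changed]:
KKKKKKKKK
KKKKKKKKK
KKKKKKKKK
KKKKKKKKK
KKKGGGKKK
After op 2 fill(1,6,B) [42 cells changed]:
BBBBBBBBB
BBBBBBBBB
BBBBBBBBB
BBBBBBBBB
BBBGGGBBB

Answer: BBBBBBBBB
BBBBBBBBB
BBBBBBBBB
BBBBBBBBB
BBBGGGBBB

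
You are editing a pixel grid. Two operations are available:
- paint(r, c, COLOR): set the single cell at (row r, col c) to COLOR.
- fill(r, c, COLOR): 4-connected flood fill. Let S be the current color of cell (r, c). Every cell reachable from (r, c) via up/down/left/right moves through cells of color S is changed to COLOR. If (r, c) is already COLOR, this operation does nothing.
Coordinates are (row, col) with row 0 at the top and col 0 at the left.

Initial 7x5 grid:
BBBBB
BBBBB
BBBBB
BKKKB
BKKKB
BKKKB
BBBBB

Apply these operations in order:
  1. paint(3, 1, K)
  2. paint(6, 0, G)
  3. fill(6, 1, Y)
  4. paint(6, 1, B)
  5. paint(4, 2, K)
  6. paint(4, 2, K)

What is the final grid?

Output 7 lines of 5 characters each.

After op 1 paint(3,1,K):
BBBBB
BBBBB
BBBBB
BKKKB
BKKKB
BKKKB
BBBBB
After op 2 paint(6,0,G):
BBBBB
BBBBB
BBBBB
BKKKB
BKKKB
BKKKB
GBBBB
After op 3 fill(6,1,Y) [25 cells changed]:
YYYYY
YYYYY
YYYYY
YKKKY
YKKKY
YKKKY
GYYYY
After op 4 paint(6,1,B):
YYYYY
YYYYY
YYYYY
YKKKY
YKKKY
YKKKY
GBYYY
After op 5 paint(4,2,K):
YYYYY
YYYYY
YYYYY
YKKKY
YKKKY
YKKKY
GBYYY
After op 6 paint(4,2,K):
YYYYY
YYYYY
YYYYY
YKKKY
YKKKY
YKKKY
GBYYY

Answer: YYYYY
YYYYY
YYYYY
YKKKY
YKKKY
YKKKY
GBYYY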